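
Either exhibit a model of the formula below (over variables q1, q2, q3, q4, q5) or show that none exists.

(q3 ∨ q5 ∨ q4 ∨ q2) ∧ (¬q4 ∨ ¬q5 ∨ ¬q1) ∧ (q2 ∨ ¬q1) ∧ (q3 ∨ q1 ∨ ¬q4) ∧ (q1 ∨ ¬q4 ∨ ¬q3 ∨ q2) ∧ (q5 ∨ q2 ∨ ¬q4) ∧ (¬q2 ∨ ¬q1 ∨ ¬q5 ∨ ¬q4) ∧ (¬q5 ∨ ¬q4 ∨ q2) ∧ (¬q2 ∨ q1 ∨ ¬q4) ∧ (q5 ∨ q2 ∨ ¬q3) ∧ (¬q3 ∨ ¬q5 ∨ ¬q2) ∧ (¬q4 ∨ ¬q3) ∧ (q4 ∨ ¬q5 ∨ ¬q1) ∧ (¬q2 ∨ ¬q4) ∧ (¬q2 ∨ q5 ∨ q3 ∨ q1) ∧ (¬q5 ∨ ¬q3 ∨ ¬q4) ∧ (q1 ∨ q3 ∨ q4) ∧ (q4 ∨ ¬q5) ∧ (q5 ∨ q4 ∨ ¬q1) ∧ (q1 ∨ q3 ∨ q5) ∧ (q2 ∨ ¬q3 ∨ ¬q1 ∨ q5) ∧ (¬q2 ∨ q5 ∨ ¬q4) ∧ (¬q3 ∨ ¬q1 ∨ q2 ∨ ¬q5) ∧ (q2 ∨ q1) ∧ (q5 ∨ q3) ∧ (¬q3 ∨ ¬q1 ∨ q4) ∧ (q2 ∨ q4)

q1=False, q2=True, q3=True, q4=False, q5=False

Suppose q2 = True.
Unit clause (¬q4) forces q4 = False.
Unit clause (¬q5) forces q5 = False.
Unit clause (¬q1) forces q1 = False.
Unit clause (q3) forces q3 = True.
This assignment satisfies each clause.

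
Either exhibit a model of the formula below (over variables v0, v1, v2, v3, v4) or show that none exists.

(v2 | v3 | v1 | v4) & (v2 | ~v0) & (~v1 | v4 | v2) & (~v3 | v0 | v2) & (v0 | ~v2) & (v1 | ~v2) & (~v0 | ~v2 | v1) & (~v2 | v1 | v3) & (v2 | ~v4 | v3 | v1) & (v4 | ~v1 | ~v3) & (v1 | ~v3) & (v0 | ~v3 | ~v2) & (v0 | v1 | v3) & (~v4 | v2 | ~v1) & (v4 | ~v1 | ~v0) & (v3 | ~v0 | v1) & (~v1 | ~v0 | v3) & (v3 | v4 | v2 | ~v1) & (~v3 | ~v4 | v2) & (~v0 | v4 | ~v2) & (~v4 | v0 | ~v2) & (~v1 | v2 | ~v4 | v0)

v0 ↦ 1; v1 ↦ 1; v2 ↦ 1; v3 ↦ 1; v4 ↦ 1

Branch on v2: set v2 = 1.
(v0) alone gives v0 = 1.
(v1) alone gives v1 = 1.
(v4) alone gives v4 = 1.
(v3) alone gives v3 = 1.
Every clause now holds.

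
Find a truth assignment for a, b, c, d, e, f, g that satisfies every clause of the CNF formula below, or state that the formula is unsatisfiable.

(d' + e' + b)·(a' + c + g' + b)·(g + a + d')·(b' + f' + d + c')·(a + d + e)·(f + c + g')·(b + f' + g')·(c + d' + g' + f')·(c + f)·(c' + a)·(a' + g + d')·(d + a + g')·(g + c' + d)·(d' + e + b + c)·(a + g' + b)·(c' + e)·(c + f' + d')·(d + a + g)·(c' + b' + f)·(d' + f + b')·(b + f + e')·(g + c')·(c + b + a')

Case c = 0:
From the singleton clause (f), f = 1.
From the singleton clause (d'), d = 0.
Case a = 1:
From the singleton clause (b), b = 1.
No clause remains; e, g are free.

a: 1, b: 1, c: 0, d: 0, e: 0, f: 1, g: 1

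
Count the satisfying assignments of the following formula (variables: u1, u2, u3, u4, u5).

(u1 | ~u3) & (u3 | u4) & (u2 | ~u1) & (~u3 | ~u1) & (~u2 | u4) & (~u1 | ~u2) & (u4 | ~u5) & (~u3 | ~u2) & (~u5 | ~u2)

There are 2^5 = 32 truth assignments over (u1, u2, u3, u4, u5).
Split on u5. With u5 = 1, the clauses containing u5 are satisfied and ~u5 drops from the rest; 1 of the 2^4 = 16 assignments to the other variables satisfy what remains.
With u5 = 0, by the same count on the reduced clause set, 2 assignments work.
(One model: u1=F, u2=F, u3=F, u4=T, u5=F.)
Total: 1 + 2 = 3.

3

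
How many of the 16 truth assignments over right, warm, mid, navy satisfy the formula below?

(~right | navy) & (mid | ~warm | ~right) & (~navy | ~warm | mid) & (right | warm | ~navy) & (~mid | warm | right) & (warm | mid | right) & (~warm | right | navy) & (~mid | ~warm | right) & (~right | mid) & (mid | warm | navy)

2

There are 2^4 = 16 truth assignments over (right, warm, mid, navy).
Check each against the 10 clauses (columns in the order right, warm, mid, navy):
  F F F F  ✗ fails (warm | mid | right)
  F F F T  ✗ fails (right | warm | ~navy)
  F F T F  ✗ fails (~mid | warm | right)
  F F T T  ✗ fails (right | warm | ~navy)
  F T F F  ✗ fails (~warm | right | navy)
  F T F T  ✗ fails (~navy | ~warm | mid)
  F T T F  ✗ fails (~warm | right | navy)
  F T T T  ✗ fails (~mid | ~warm | right)
  T F F F  ✗ fails (~right | navy)
  T F F T  ✗ fails (~right | mid)
  T F T F  ✗ fails (~right | navy)
  T F T T  ✓ satisfies all
  T T F F  ✗ fails (~right | navy)
  T T F T  ✗ fails (mid | ~warm | ~right)
  T T T F  ✗ fails (~right | navy)
  T T T T  ✓ satisfies all
2 of the 16 rows are models.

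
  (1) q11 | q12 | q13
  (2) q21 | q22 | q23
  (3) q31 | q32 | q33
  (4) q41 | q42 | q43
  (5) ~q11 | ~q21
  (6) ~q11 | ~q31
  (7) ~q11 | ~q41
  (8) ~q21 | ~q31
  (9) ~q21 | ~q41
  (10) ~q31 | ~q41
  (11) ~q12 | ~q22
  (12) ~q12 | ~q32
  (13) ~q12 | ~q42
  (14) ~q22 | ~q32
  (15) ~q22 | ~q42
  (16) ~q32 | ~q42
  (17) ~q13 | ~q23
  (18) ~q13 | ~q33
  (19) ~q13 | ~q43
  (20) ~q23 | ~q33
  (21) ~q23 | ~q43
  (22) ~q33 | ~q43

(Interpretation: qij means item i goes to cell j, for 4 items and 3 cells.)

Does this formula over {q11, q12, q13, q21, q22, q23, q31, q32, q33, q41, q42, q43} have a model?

Unsatisfiable

Case q11 = 0:
Case q12 = 1:
(~q22) alone gives q22 = 0.
(~q32) alone gives q32 = 0.
(~q42) alone gives q42 = 0.
Case q21 = 1:
(~q31) alone gives q31 = 0.
(q33) alone gives q33 = 1.
(~q41) alone gives q41 = 0.
(q43) alone gives q43 = 1.
Now (~q43) is unsatisfied and unit — conflict.
That branch fails; take q21 = 0 instead.
(q23) alone gives q23 = 1.
(~q13) alone gives q13 = 0.
(~q33) alone gives q33 = 0.
(q31) alone gives q31 = 1.
(~q41) alone gives q41 = 0.
(q43) alone gives q43 = 1.
Now (~q43) is unsatisfied and unit — conflict.
Either choice for q21 ends in contradiction.
That branch fails; take q12 = 0 instead.
(q13) alone gives q13 = 1.
(~q23) alone gives q23 = 0.
(~q33) alone gives q33 = 0.
(~q43) alone gives q43 = 0.
Case q21 = 1:
(~q31) alone gives q31 = 0.
(q32) alone gives q32 = 1.
(~q41) alone gives q41 = 0.
(q42) alone gives q42 = 1.
Now (~q42) is unsatisfied and unit — conflict.
That branch fails; take q21 = 0 instead.
(q22) alone gives q22 = 1.
(~q32) alone gives q32 = 0.
(q31) alone gives q31 = 1.
(~q41) alone gives q41 = 0.
(q42) alone gives q42 = 1.
Now (~q42) is unsatisfied and unit — conflict.
Either choice for q21 ends in contradiction.
Either choice for q12 ends in contradiction.
That branch fails; take q11 = 1 instead.
(~q21) alone gives q21 = 0.
(~q31) alone gives q31 = 0.
(~q41) alone gives q41 = 0.
Case q22 = 1:
(~q12) alone gives q12 = 0.
(~q32) alone gives q32 = 0.
(q33) alone gives q33 = 1.
(~q42) alone gives q42 = 0.
(q43) alone gives q43 = 1.
Now (~q43) is unsatisfied and unit — conflict.
That branch fails; take q22 = 0 instead.
(q23) alone gives q23 = 1.
(~q13) alone gives q13 = 0.
(~q33) alone gives q33 = 0.
(q32) alone gives q32 = 1.
(~q12) alone gives q12 = 0.
(~q42) alone gives q42 = 0.
(q43) alone gives q43 = 1.
Now (~q43) is unsatisfied and unit — conflict.
Either choice for q22 ends in contradiction.
Either choice for q11 ends in contradiction.
No assignment satisfies every clause.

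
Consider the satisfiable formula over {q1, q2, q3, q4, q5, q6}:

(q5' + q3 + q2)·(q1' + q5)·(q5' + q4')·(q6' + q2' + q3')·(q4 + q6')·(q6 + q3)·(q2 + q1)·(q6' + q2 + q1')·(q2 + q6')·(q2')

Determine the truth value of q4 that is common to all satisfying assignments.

False

Suppose q4 = 1.
The clause (q5') is unit, so q5 = 0.
The clause (q1') is unit, so q1 = 0.
The clause (q2) is unit, so q2 = 1.
But (q2') is also a unit clause — contradiction.
So every satisfying assignment has q4 = False.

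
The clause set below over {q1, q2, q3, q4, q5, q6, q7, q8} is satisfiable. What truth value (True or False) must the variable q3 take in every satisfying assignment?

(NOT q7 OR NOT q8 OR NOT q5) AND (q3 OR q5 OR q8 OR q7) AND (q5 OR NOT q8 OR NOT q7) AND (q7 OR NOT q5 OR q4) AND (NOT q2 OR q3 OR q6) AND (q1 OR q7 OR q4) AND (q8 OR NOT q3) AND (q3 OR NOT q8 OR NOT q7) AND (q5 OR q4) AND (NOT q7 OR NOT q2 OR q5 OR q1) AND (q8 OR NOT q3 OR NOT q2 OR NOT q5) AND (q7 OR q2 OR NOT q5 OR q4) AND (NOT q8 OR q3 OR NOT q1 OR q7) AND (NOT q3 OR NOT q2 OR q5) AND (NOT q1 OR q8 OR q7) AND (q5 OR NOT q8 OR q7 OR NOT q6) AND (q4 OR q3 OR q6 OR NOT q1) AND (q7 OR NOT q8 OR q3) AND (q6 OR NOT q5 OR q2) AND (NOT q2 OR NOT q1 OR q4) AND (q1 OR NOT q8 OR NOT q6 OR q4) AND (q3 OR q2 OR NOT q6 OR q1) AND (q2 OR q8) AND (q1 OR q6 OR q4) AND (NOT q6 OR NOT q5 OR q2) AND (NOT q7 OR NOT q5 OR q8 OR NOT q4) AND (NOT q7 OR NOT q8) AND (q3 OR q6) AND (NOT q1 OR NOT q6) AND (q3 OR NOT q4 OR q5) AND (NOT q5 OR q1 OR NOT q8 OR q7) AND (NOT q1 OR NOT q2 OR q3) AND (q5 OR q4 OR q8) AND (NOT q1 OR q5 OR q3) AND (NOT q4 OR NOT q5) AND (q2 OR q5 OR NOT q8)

Suppose q3 = true.
(q8) alone gives q8 = true.
(NOT q7) alone gives q7 = false.
Suppose q5 = false.
(q4) alone gives q4 = true.
(NOT q2) alone gives q2 = false.
That conflicts with the unit clause (q2).
Backtrack on q5: now try q5 = true.
(q4) alone gives q4 = true.
That conflicts with the unit clause (NOT q4).
Both values of q5 lead to a conflict.
So every satisfying assignment has q3 = False.

False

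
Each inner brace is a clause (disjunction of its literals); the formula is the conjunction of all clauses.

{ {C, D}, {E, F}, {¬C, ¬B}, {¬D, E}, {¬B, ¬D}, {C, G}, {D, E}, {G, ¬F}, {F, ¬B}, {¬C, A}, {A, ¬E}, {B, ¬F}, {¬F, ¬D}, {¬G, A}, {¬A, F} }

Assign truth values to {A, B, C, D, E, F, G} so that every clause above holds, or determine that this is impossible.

UNSATISFIABLE

Try C = True.
The clause (¬B) is unit, so B = False.
The clause (A) is unit, so A = True.
The clause (¬F) is unit, so F = False.
That conflicts with the unit clause (F).
Undo C and try C = False.
The clause (D) is unit, so D = True.
The clause (E) is unit, so E = True.
The clause (¬B) is unit, so B = False.
The clause (G) is unit, so G = True.
The clause (A) is unit, so A = True.
The clause (¬F) is unit, so F = False.
That conflicts with the unit clause (F).
Neither C = True nor C = False works.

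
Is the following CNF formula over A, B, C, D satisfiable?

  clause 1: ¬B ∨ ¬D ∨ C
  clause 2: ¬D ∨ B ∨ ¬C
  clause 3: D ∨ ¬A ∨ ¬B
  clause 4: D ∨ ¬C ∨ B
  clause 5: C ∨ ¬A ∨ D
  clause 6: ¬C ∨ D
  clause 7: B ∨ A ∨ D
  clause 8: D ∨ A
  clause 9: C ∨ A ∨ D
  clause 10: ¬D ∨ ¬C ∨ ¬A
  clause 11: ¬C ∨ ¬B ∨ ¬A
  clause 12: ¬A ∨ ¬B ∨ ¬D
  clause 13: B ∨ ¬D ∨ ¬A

Branch on C: set C = False.
Branch on B: set B = False.
Branch on A: set A = False.
Unit clause (D) forces D = True.
Every clause now holds.
A satisfying assignment: A=False, B=False, C=False, D=True.

Yes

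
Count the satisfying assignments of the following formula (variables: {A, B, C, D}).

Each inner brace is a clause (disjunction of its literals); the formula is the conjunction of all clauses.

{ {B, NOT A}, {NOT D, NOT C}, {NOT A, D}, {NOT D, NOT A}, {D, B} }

4

There are 2^4 = 16 truth assignments over (A, B, C, D).
Split on B. With B = true, the clauses containing B are satisfied and NOT B drops from the rest; 3 of the 2^3 = 8 assignments to the other variables satisfy what remains.
With B = false, by the same count on the reduced clause set, 1 assignment works.
Total: 3 + 1 = 4.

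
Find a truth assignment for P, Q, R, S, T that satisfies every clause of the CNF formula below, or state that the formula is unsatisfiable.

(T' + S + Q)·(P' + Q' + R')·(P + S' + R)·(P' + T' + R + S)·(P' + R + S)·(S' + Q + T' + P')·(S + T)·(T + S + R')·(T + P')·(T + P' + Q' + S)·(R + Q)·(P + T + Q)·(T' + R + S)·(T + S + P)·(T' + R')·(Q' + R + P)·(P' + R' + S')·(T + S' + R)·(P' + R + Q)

P: 1, Q: 1, R: 0, S: 1, T: 1

Branch on S: set S = 1.
Branch on P: set P = 1.
Unit clause (T) forces T = 1.
Unit clause (Q) forces Q = 1.
Unit clause (R') forces R = 0.
This assignment satisfies each clause.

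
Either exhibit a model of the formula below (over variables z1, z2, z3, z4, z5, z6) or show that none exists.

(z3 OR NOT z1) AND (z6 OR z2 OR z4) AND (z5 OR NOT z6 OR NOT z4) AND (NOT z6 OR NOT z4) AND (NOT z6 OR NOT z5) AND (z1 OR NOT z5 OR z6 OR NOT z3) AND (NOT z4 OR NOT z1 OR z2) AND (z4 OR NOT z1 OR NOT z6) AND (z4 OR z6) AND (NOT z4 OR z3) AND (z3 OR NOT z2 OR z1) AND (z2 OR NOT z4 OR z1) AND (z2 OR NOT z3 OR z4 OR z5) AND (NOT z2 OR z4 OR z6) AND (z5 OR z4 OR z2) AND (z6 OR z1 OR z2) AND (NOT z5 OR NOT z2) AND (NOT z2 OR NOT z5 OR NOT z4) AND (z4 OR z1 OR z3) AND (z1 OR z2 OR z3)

z1=false; z2=true; z3=true; z4=true; z5=false; z6=false

Case z3 = true:
Case z6 = false:
(z4) alone gives z4 = true.
Case z1 = false:
(NOT z5) alone gives z5 = false.
(z2) alone gives z2 = true.
This assignment satisfies each clause.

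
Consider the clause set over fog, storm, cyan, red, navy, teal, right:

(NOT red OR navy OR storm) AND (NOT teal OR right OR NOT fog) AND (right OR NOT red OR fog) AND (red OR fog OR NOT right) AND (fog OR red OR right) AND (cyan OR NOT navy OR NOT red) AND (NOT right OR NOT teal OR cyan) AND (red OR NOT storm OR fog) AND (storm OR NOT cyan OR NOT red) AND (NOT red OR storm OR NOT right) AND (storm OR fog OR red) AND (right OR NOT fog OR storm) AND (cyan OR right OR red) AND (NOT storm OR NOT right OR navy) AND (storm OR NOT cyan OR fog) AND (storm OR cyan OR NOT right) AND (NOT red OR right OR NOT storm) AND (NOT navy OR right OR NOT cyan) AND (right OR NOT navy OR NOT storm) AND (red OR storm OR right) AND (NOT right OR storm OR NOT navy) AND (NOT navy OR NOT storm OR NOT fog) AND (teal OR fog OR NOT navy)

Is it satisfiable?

Satisfiable

Branch on red: set red = false.
Branch on fog: set fog = true.
Branch on teal: set teal = true.
The clause (right) is unit, so right = true.
The clause (cyan) is unit, so cyan = true.
Branch on storm: set storm = false.
The clause (NOT navy) is unit, so navy = false.
All clauses are satisfied.
A satisfying assignment: fog ↦ true; storm ↦ false; cyan ↦ true; red ↦ false; navy ↦ false; teal ↦ true; right ↦ true.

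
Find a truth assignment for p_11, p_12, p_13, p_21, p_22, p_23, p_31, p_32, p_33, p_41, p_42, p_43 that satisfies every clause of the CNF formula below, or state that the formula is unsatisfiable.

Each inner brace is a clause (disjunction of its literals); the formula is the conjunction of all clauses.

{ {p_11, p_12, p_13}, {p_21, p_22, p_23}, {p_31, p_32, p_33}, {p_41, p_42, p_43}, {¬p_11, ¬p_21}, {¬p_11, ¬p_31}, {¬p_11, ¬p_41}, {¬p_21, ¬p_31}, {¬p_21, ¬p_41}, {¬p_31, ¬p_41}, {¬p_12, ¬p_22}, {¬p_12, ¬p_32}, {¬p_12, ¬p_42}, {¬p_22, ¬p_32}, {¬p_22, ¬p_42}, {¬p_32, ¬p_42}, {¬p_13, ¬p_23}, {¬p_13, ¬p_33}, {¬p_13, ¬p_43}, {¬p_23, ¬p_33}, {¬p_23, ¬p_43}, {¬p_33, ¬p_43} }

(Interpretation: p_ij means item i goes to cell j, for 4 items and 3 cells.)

UNSATISFIABLE

Case p_11 = False:
Case p_12 = True:
From the singleton clause (¬p_22), p_22 = False.
From the singleton clause (¬p_32), p_32 = False.
From the singleton clause (¬p_42), p_42 = False.
Case p_21 = True:
From the singleton clause (¬p_31), p_31 = False.
From the singleton clause (p_33), p_33 = True.
From the singleton clause (¬p_41), p_41 = False.
From the singleton clause (p_43), p_43 = True.
Now (¬p_43) is unsatisfied and unit — conflict.
Backtrack on p_21: now try p_21 = False.
From the singleton clause (p_23), p_23 = True.
From the singleton clause (¬p_13), p_13 = False.
From the singleton clause (¬p_33), p_33 = False.
From the singleton clause (p_31), p_31 = True.
From the singleton clause (¬p_41), p_41 = False.
From the singleton clause (p_43), p_43 = True.
Now (¬p_43) is unsatisfied and unit — conflict.
Both values of p_21 lead to a conflict.
Backtrack on p_12: now try p_12 = False.
From the singleton clause (p_13), p_13 = True.
From the singleton clause (¬p_23), p_23 = False.
From the singleton clause (¬p_33), p_33 = False.
From the singleton clause (¬p_43), p_43 = False.
Case p_21 = True:
From the singleton clause (¬p_31), p_31 = False.
From the singleton clause (p_32), p_32 = True.
From the singleton clause (¬p_41), p_41 = False.
From the singleton clause (p_42), p_42 = True.
Now (¬p_42) is unsatisfied and unit — conflict.
Backtrack on p_21: now try p_21 = False.
From the singleton clause (p_22), p_22 = True.
From the singleton clause (¬p_32), p_32 = False.
From the singleton clause (p_31), p_31 = True.
From the singleton clause (¬p_41), p_41 = False.
From the singleton clause (p_42), p_42 = True.
Now (¬p_42) is unsatisfied and unit — conflict.
Both values of p_21 lead to a conflict.
Both values of p_12 lead to a conflict.
Backtrack on p_11: now try p_11 = True.
From the singleton clause (¬p_21), p_21 = False.
From the singleton clause (¬p_31), p_31 = False.
From the singleton clause (¬p_41), p_41 = False.
Case p_22 = True:
From the singleton clause (¬p_12), p_12 = False.
From the singleton clause (¬p_32), p_32 = False.
From the singleton clause (p_33), p_33 = True.
From the singleton clause (¬p_42), p_42 = False.
From the singleton clause (p_43), p_43 = True.
Now (¬p_43) is unsatisfied and unit — conflict.
Backtrack on p_22: now try p_22 = False.
From the singleton clause (p_23), p_23 = True.
From the singleton clause (¬p_13), p_13 = False.
From the singleton clause (¬p_33), p_33 = False.
From the singleton clause (p_32), p_32 = True.
From the singleton clause (¬p_12), p_12 = False.
From the singleton clause (¬p_42), p_42 = False.
From the singleton clause (p_43), p_43 = True.
Now (¬p_43) is unsatisfied and unit — conflict.
Both values of p_22 lead to a conflict.
Both values of p_11 lead to a conflict.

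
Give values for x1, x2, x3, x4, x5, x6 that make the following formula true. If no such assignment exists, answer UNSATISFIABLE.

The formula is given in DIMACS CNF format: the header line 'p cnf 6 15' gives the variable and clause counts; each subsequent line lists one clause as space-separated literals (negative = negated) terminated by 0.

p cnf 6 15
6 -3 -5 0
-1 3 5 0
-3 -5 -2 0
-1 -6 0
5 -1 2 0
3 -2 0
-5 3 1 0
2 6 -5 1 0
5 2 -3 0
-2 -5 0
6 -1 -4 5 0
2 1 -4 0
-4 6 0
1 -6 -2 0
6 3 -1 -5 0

Branch on x1: set x1 = False.
Branch on x3: set x3 = True.
Branch on x6: set x6 = False.
Unit clause (¬x5) forces x5 = False.
Unit clause (x2) forces x2 = True.
Unit clause (¬x4) forces x4 = False.
This assignment satisfies each clause.

x1 ↦ False, x2 ↦ True, x3 ↦ True, x4 ↦ False, x5 ↦ False, x6 ↦ False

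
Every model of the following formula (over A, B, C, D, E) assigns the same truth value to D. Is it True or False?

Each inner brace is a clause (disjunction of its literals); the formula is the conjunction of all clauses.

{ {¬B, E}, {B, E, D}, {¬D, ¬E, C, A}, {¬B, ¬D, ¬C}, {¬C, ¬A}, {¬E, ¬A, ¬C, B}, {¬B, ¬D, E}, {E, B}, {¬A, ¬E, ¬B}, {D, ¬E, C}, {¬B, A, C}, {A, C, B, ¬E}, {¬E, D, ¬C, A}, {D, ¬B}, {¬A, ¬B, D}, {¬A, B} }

True

Suppose D = False.
Unit clause (¬B) forces B = False.
Unit clause (E) forces E = True.
Unit clause (C) forces C = True.
Unit clause (¬A) forces A = False.
Now (A) is unsatisfied and unit — conflict.
So every satisfying assignment has D = True.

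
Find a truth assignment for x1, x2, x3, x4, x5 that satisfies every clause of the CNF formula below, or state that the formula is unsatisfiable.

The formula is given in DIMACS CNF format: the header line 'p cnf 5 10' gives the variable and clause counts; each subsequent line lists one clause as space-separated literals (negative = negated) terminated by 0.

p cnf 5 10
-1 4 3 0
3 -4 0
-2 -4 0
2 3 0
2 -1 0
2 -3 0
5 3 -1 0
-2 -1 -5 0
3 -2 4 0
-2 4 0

Branch on x3: set x3 = True.
Unit clause (x2) forces x2 = True.
Unit clause (¬x4) forces x4 = False.
But (x4) is also a unit clause — contradiction.
Backtrack on x3: now try x3 = False.
Unit clause (¬x4) forces x4 = False.
Unit clause (¬x1) forces x1 = False.
Unit clause (x2) forces x2 = True.
But (¬x2) is also a unit clause — contradiction.
Neither x3 = True nor x3 = False works.

UNSATISFIABLE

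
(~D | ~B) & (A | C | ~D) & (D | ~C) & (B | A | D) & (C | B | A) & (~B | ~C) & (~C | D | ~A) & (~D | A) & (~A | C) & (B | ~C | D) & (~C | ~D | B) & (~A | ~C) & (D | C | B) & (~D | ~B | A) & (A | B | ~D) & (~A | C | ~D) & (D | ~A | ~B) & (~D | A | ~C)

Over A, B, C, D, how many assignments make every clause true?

1

There are 2^4 = 16 truth assignments over (A, B, C, D).
Check each against the 18 clauses (columns in the order A, B, C, D):
  F F F F  ✗ fails (B | A | D)
  F F F T  ✗ fails (A | C | ~D)
  F F T F  ✗ fails (D | ~C)
  F F T T  ✗ fails (~D | A)
  F T F F  ✓ satisfies all
  F T F T  ✗ fails (~D | ~B)
  F T T F  ✗ fails (D | ~C)
  F T T T  ✗ fails (~D | ~B)
  T F F F  ✗ fails (~A | C)
  T F F T  ✗ fails (~A | C)
  T F T F  ✗ fails (D | ~C)
  T F T T  ✗ fails (~C | ~D | B)
  T T F F  ✗ fails (~A | C)
  T T F T  ✗ fails (~D | ~B)
  T T T F  ✗ fails (D | ~C)
  T T T T  ✗ fails (~D | ~B)
1 of the 16 rows is a model.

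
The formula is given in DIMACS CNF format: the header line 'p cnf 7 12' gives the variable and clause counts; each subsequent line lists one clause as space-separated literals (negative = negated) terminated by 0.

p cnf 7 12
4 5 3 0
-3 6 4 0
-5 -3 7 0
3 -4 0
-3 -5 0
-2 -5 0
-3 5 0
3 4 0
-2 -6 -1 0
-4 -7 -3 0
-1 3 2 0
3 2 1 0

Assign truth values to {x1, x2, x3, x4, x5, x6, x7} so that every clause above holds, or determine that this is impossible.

UNSATISFIABLE

Case x3 = True:
(¬x5) alone gives x5 = False.
That conflicts with the unit clause (x5).
So x3 must be the other value — set x3 = False.
(¬x4) alone gives x4 = False.
That conflicts with the unit clause (x4).
Neither x3 = True nor x3 = False works.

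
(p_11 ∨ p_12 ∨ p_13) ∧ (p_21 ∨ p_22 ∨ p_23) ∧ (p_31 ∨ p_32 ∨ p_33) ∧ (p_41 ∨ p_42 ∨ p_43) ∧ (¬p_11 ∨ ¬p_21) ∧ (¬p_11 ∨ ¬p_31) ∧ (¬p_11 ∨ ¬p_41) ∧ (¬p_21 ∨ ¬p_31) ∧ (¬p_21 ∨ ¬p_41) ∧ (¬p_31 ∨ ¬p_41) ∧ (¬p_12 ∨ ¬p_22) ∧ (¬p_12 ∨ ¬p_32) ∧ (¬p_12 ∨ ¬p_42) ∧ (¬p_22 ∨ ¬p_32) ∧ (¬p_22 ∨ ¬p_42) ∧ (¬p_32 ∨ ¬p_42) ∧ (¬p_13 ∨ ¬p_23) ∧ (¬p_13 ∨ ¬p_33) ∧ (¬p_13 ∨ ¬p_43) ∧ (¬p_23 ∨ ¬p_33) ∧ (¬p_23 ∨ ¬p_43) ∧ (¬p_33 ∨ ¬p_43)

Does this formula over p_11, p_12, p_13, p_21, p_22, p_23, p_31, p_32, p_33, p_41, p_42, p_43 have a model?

Case p_11 = False:
Case p_12 = True:
(¬p_22) alone gives p_22 = False.
(¬p_32) alone gives p_32 = False.
(¬p_42) alone gives p_42 = False.
Case p_21 = True:
(¬p_31) alone gives p_31 = False.
(p_33) alone gives p_33 = True.
(¬p_41) alone gives p_41 = False.
(p_43) alone gives p_43 = True.
That conflicts with the unit clause (¬p_43).
Undo p_21 and try p_21 = False.
(p_23) alone gives p_23 = True.
(¬p_13) alone gives p_13 = False.
(¬p_33) alone gives p_33 = False.
(p_31) alone gives p_31 = True.
(¬p_41) alone gives p_41 = False.
(p_43) alone gives p_43 = True.
That conflicts with the unit clause (¬p_43).
Neither p_21 = True nor p_21 = False works.
Undo p_12 and try p_12 = False.
(p_13) alone gives p_13 = True.
(¬p_23) alone gives p_23 = False.
(¬p_33) alone gives p_33 = False.
(¬p_43) alone gives p_43 = False.
Case p_21 = True:
(¬p_31) alone gives p_31 = False.
(p_32) alone gives p_32 = True.
(¬p_41) alone gives p_41 = False.
(p_42) alone gives p_42 = True.
That conflicts with the unit clause (¬p_42).
Undo p_21 and try p_21 = False.
(p_22) alone gives p_22 = True.
(¬p_32) alone gives p_32 = False.
(p_31) alone gives p_31 = True.
(¬p_41) alone gives p_41 = False.
(p_42) alone gives p_42 = True.
That conflicts with the unit clause (¬p_42).
Neither p_21 = True nor p_21 = False works.
Neither p_12 = True nor p_12 = False works.
Undo p_11 and try p_11 = True.
(¬p_21) alone gives p_21 = False.
(¬p_31) alone gives p_31 = False.
(¬p_41) alone gives p_41 = False.
Case p_22 = True:
(¬p_12) alone gives p_12 = False.
(¬p_32) alone gives p_32 = False.
(p_33) alone gives p_33 = True.
(¬p_42) alone gives p_42 = False.
(p_43) alone gives p_43 = True.
That conflicts with the unit clause (¬p_43).
Undo p_22 and try p_22 = False.
(p_23) alone gives p_23 = True.
(¬p_13) alone gives p_13 = False.
(¬p_33) alone gives p_33 = False.
(p_32) alone gives p_32 = True.
(¬p_12) alone gives p_12 = False.
(¬p_42) alone gives p_42 = False.
(p_43) alone gives p_43 = True.
That conflicts with the unit clause (¬p_43).
Neither p_22 = True nor p_22 = False works.
Neither p_11 = True nor p_11 = False works.
No assignment satisfies every clause.

No, unsatisfiable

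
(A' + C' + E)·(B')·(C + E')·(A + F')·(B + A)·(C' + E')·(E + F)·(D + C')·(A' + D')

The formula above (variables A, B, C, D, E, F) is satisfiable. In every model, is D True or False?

Suppose D = 1.
From the singleton clause (B'), B = 0.
From the singleton clause (A), A = 1.
But (A') is also a unit clause — contradiction.
So every satisfying assignment has D = False.

False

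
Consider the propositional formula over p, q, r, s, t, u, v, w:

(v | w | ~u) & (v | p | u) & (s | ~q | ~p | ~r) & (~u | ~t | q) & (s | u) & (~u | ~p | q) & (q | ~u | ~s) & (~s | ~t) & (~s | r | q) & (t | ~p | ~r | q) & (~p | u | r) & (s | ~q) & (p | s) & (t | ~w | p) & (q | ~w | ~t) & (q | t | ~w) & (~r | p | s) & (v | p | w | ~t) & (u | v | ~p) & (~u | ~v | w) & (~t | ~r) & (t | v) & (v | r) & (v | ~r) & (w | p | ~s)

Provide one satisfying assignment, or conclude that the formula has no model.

Try s = 1.
The clause (~t) is unit, so t = 0.
The clause (v) is unit, so v = 1.
Try q = 1.
Try w = 1.
The clause (p) is unit, so p = 1.
Try u = 1.
No clause remains; r is free.

p ↦ 1; q ↦ 1; r ↦ 1; s ↦ 1; t ↦ 0; u ↦ 1; v ↦ 1; w ↦ 1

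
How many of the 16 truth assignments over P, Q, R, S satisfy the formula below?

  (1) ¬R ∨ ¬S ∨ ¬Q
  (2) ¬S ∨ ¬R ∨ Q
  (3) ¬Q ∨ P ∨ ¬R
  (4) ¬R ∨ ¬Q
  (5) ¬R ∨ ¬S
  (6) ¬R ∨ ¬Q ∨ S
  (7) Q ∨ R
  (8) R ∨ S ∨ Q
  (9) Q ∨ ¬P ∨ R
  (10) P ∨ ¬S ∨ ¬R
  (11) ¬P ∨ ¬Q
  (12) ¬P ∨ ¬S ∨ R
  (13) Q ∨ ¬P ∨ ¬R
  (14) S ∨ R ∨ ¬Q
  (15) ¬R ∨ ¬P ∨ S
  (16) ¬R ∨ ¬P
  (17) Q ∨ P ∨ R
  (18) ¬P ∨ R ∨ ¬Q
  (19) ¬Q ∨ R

There are 2^4 = 16 truth assignments over (P, Q, R, S).
Check each against the 19 clauses (columns in the order P, Q, R, S):
  F F F F  ✗ fails (Q ∨ R)
  F F F T  ✗ fails (Q ∨ R)
  F F T F  ✓ satisfies all
  F F T T  ✗ fails (¬S ∨ ¬R ∨ Q)
  F T F F  ✗ fails (S ∨ R ∨ ¬Q)
  F T F T  ✗ fails (¬Q ∨ R)
  F T T F  ✗ fails (¬Q ∨ P ∨ ¬R)
  F T T T  ✗ fails (¬R ∨ ¬S ∨ ¬Q)
  T F F F  ✗ fails (Q ∨ R)
  T F F T  ✗ fails (Q ∨ R)
  T F T F  ✗ fails (Q ∨ ¬P ∨ ¬R)
  T F T T  ✗ fails (¬S ∨ ¬R ∨ Q)
  T T F F  ✗ fails (¬P ∨ ¬Q)
  T T F T  ✗ fails (¬P ∨ ¬Q)
  T T T F  ✗ fails (¬R ∨ ¬Q)
  T T T T  ✗ fails (¬R ∨ ¬S ∨ ¬Q)
1 of the 16 rows is a model.

1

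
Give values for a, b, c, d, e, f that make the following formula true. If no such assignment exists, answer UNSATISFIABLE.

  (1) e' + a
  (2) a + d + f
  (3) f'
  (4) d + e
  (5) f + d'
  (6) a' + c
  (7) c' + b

a ↦ 1; b ↦ 1; c ↦ 1; d ↦ 0; e ↦ 1; f ↦ 0

(f') alone gives f = 0.
(d') alone gives d = 0.
(a) alone gives a = 1.
(e) alone gives e = 1.
(c) alone gives c = 1.
(b) alone gives b = 1.
Every clause now holds.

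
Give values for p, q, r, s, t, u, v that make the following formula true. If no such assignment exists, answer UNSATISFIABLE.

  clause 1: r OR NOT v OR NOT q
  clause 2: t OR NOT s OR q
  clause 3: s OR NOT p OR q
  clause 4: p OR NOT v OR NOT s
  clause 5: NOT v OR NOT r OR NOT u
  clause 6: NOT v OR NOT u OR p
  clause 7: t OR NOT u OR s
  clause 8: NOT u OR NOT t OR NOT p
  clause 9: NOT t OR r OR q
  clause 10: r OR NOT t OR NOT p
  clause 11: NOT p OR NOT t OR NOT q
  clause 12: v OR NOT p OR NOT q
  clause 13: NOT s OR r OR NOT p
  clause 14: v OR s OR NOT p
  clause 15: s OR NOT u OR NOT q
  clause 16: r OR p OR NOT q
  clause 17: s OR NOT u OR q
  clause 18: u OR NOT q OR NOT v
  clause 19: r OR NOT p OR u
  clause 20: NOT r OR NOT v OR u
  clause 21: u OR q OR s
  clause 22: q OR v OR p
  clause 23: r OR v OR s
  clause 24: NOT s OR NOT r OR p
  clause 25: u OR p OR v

Branch on r: set r = true.
Branch on v: set v = false.
Branch on p: set p = true.
(NOT q) alone gives q = false.
(s) alone gives s = true.
(t) alone gives t = true.
(NOT u) alone gives u = false.
All clauses are satisfied.

p ↦ true,  q ↦ false,  r ↦ true,  s ↦ true,  t ↦ true,  u ↦ false,  v ↦ false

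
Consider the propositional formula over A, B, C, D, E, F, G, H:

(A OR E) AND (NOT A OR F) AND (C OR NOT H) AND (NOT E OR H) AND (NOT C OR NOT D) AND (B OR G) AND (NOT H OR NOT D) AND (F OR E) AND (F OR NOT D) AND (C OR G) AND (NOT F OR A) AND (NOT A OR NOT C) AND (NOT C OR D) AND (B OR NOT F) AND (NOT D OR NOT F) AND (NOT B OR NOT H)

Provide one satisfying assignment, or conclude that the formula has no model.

Branch on A: set A = true.
(F) alone gives F = true.
(NOT C) alone gives C = false.
(NOT H) alone gives H = false.
(NOT E) alone gives E = false.
(G) alone gives G = true.
(B) alone gives B = true.
(NOT D) alone gives D = false.
Every clause now holds.

A: true, B: true, C: false, D: false, E: false, F: true, G: true, H: false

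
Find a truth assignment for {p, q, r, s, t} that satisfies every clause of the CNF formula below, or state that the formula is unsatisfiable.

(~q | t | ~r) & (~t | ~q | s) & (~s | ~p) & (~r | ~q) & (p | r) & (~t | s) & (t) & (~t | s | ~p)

From the singleton clause (t), t = 1.
From the singleton clause (s), s = 1.
From the singleton clause (~p), p = 0.
From the singleton clause (r), r = 1.
From the singleton clause (~q), q = 0.
All clauses are satisfied.

p: 0; q: 0; r: 1; s: 1; t: 1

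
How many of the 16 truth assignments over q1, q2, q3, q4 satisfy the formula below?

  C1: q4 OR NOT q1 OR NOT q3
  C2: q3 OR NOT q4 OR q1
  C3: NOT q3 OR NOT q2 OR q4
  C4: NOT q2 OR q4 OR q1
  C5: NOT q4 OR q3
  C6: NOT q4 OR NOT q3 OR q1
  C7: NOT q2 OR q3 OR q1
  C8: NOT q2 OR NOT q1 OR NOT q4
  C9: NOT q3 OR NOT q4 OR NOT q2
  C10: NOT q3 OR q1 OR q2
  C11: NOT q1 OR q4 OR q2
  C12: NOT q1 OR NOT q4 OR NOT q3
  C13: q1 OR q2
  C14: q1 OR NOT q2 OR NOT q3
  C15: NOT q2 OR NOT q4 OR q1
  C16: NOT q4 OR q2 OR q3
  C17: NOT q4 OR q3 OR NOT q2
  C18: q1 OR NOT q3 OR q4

1

There are 2^4 = 16 truth assignments over (q1, q2, q3, q4).
Check each against the 18 clauses (columns in the order q1, q2, q3, q4):
  F F F F  ✗ fails (q1 OR q2)
  F F F T  ✗ fails (q3 OR NOT q4 OR q1)
  F F T F  ✗ fails (NOT q3 OR q1 OR q2)
  F F T T  ✗ fails (NOT q4 OR NOT q3 OR q1)
  F T F F  ✗ fails (NOT q2 OR q4 OR q1)
  F T F T  ✗ fails (q3 OR NOT q4 OR q1)
  F T T F  ✗ fails (NOT q3 OR NOT q2 OR q4)
  F T T T  ✗ fails (NOT q4 OR NOT q3 OR q1)
  T F F F  ✗ fails (NOT q1 OR q4 OR q2)
  T F F T  ✗ fails (NOT q4 OR q3)
  T F T F  ✗ fails (q4 OR NOT q1 OR NOT q3)
  T F T T  ✗ fails (NOT q1 OR NOT q4 OR NOT q3)
  T T F F  ✓ satisfies all
  T T F T  ✗ fails (NOT q4 OR q3)
  T T T F  ✗ fails (q4 OR NOT q1 OR NOT q3)
  T T T T  ✗ fails (NOT q2 OR NOT q1 OR NOT q4)
1 of the 16 rows is a model.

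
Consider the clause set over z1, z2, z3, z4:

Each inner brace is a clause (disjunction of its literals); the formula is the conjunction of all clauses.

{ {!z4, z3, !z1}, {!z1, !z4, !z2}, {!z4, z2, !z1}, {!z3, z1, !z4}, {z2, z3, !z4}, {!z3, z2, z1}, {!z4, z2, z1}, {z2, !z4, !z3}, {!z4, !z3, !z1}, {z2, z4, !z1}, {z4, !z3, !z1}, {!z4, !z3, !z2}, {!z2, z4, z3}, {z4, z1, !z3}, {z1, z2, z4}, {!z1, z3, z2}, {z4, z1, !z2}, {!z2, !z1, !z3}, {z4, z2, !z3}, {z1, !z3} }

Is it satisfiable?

Try z1 = false.
The clause (!z3) is unit, so z3 = false.
Try z2 = true.
The clause (z4) is unit, so z4 = true.
Every clause now holds.
A satisfying assignment: z1: false,  z2: true,  z3: false,  z4: true.

Yes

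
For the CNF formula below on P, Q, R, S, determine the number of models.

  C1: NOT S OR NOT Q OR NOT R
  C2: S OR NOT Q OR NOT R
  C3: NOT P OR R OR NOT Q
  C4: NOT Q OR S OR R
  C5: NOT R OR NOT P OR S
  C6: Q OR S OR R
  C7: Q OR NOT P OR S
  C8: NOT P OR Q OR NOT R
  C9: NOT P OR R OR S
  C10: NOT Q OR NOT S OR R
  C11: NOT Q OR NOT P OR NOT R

There are 2^4 = 16 truth assignments over (P, Q, R, S).
Check each against the 11 clauses (columns in the order P, Q, R, S):
  F F F F  ✗ fails (Q OR S OR R)
  F F F T  ✓ satisfies all
  F F T F  ✓ satisfies all
  F F T T  ✓ satisfies all
  F T F F  ✗ fails (NOT Q OR S OR R)
  F T F T  ✗ fails (NOT Q OR NOT S OR R)
  F T T F  ✗ fails (S OR NOT Q OR NOT R)
  F T T T  ✗ fails (NOT S OR NOT Q OR NOT R)
  T F F F  ✗ fails (Q OR S OR R)
  T F F T  ✓ satisfies all
  T F T F  ✗ fails (NOT R OR NOT P OR S)
  T F T T  ✗ fails (NOT P OR Q OR NOT R)
  T T F F  ✗ fails (NOT P OR R OR NOT Q)
  T T F T  ✗ fails (NOT P OR R OR NOT Q)
  T T T F  ✗ fails (S OR NOT Q OR NOT R)
  T T T T  ✗ fails (NOT S OR NOT Q OR NOT R)
4 of the 16 rows are models.

4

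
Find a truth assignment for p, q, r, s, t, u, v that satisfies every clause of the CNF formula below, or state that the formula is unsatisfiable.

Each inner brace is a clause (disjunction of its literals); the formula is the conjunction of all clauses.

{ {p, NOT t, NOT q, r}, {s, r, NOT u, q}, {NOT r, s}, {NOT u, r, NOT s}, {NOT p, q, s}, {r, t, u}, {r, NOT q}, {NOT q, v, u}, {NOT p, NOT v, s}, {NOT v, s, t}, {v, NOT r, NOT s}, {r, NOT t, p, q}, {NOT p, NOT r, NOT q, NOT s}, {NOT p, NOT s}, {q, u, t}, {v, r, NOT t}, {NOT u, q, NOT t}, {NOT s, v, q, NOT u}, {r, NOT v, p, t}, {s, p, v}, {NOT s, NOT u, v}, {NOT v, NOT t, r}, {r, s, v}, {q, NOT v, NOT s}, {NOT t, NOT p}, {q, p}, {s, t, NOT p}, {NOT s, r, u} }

p: false,  q: true,  r: true,  s: true,  t: true,  u: true,  v: true

Case r = true:
The clause (s) is unit, so s = true.
The clause (v) is unit, so v = true.
The clause (NOT p) is unit, so p = false.
The clause (q) is unit, so q = true.
All clauses hold; t, u can take either value.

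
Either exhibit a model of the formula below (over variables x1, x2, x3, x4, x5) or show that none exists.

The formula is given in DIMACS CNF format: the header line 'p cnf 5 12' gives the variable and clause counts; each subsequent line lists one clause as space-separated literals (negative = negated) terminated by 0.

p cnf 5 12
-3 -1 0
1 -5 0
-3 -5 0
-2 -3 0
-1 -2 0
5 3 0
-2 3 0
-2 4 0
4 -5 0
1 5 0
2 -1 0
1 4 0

Case x3 = False:
(x5) alone gives x5 = True.
(x1) alone gives x1 = True.
(¬x2) alone gives x2 = False.
Now (x2) is unsatisfied and unit — conflict.
Backtrack on x3: now try x3 = True.
(¬x1) alone gives x1 = False.
(¬x5) alone gives x5 = False.
Now (x5) is unsatisfied and unit — conflict.
Both values of x3 lead to a conflict.

UNSATISFIABLE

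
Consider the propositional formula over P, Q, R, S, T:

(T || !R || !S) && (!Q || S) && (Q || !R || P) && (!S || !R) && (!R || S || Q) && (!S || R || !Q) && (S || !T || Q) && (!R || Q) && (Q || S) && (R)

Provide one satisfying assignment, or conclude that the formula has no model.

The clause (R) is unit, so R = true.
The clause (!S) is unit, so S = false.
The clause (!Q) is unit, so Q = false.
But (Q) is also a unit clause — contradiction.

UNSATISFIABLE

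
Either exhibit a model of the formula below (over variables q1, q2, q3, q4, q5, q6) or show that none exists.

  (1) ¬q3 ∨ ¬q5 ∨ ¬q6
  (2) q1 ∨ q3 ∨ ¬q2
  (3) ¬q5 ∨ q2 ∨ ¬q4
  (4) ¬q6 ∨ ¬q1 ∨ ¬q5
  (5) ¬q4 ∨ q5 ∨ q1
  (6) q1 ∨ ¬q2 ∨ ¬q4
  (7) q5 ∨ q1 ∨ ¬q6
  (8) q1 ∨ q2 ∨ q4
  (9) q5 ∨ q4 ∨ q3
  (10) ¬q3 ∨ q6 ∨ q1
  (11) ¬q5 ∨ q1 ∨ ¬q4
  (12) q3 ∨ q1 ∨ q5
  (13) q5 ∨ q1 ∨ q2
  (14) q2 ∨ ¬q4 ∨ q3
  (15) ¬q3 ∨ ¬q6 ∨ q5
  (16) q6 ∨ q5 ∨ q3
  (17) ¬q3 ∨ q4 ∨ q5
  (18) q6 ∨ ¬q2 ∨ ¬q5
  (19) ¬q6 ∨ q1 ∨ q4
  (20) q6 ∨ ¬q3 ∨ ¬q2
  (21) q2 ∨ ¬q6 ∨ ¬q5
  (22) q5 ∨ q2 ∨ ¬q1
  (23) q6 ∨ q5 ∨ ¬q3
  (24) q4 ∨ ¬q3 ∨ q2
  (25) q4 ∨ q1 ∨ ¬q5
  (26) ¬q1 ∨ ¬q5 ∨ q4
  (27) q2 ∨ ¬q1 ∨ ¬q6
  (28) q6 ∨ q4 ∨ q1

Branch on q3: set q3 = False.
Branch on q1: set q1 = True.
Branch on q6: set q6 = True.
(¬q5) alone gives q5 = False.
(q4) alone gives q4 = True.
(q2) alone gives q2 = True.
All clauses are satisfied.

q1=True,  q2=True,  q3=False,  q4=True,  q5=False,  q6=True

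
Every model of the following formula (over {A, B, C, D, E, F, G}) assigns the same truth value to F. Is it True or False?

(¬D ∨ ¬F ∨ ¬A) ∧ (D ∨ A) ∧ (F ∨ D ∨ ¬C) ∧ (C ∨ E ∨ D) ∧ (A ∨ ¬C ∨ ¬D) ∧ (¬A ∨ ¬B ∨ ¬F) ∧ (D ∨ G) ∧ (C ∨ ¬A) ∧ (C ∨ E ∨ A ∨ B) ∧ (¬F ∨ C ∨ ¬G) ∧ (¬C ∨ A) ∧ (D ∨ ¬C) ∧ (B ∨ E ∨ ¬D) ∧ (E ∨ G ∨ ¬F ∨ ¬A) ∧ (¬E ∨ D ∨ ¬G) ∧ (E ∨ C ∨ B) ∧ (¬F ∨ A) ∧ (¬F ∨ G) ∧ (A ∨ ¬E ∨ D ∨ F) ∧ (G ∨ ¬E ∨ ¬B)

Suppose F = True.
(A) alone gives A = True.
(¬D) alone gives D = False.
(¬B) alone gives B = False.
(G) alone gives G = True.
(C) alone gives C = True.
Now (¬C) is unsatisfied and unit — conflict.
So every satisfying assignment has F = False.

False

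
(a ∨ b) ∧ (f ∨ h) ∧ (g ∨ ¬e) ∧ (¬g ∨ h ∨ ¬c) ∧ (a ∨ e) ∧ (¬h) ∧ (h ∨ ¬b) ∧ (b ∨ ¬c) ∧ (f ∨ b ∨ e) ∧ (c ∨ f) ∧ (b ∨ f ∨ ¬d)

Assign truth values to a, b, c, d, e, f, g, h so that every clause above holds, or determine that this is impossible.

The clause (¬h) is unit, so h = False.
The clause (f) is unit, so f = True.
The clause (¬b) is unit, so b = False.
The clause (a) is unit, so a = True.
The clause (¬c) is unit, so c = False.
Case g = False:
The clause (¬e) is unit, so e = False.
All clauses hold; d can take either value.

a=True, b=False, c=False, d=False, e=False, f=True, g=False, h=False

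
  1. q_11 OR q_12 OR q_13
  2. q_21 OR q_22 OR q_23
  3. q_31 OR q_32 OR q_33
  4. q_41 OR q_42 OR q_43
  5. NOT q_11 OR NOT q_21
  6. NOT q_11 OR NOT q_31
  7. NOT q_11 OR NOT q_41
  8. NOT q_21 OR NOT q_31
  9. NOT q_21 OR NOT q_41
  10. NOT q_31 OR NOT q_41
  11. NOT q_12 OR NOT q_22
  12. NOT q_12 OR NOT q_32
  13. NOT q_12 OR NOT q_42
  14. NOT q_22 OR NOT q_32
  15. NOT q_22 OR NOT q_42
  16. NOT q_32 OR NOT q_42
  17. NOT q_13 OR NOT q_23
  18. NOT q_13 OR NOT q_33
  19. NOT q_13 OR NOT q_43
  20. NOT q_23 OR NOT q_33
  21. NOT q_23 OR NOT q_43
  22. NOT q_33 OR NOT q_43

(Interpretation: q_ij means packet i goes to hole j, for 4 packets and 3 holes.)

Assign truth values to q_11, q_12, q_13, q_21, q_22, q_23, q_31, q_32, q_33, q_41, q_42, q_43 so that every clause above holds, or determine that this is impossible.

Try q_11 = false.
Try q_12 = true.
(NOT q_22) alone gives q_22 = false.
(NOT q_32) alone gives q_32 = false.
(NOT q_42) alone gives q_42 = false.
Try q_21 = true.
(NOT q_31) alone gives q_31 = false.
(q_33) alone gives q_33 = true.
(NOT q_41) alone gives q_41 = false.
(q_43) alone gives q_43 = true.
That conflicts with the unit clause (NOT q_43).
That branch fails; take q_21 = false instead.
(q_23) alone gives q_23 = true.
(NOT q_13) alone gives q_13 = false.
(NOT q_33) alone gives q_33 = false.
(q_31) alone gives q_31 = true.
(NOT q_41) alone gives q_41 = false.
(q_43) alone gives q_43 = true.
That conflicts with the unit clause (NOT q_43).
Neither q_21 = true nor q_21 = false works.
That branch fails; take q_12 = false instead.
(q_13) alone gives q_13 = true.
(NOT q_23) alone gives q_23 = false.
(NOT q_33) alone gives q_33 = false.
(NOT q_43) alone gives q_43 = false.
Try q_21 = true.
(NOT q_31) alone gives q_31 = false.
(q_32) alone gives q_32 = true.
(NOT q_41) alone gives q_41 = false.
(q_42) alone gives q_42 = true.
That conflicts with the unit clause (NOT q_42).
That branch fails; take q_21 = false instead.
(q_22) alone gives q_22 = true.
(NOT q_32) alone gives q_32 = false.
(q_31) alone gives q_31 = true.
(NOT q_41) alone gives q_41 = false.
(q_42) alone gives q_42 = true.
That conflicts with the unit clause (NOT q_42).
Neither q_21 = true nor q_21 = false works.
Neither q_12 = true nor q_12 = false works.
That branch fails; take q_11 = true instead.
(NOT q_21) alone gives q_21 = false.
(NOT q_31) alone gives q_31 = false.
(NOT q_41) alone gives q_41 = false.
Try q_22 = true.
(NOT q_12) alone gives q_12 = false.
(NOT q_32) alone gives q_32 = false.
(q_33) alone gives q_33 = true.
(NOT q_42) alone gives q_42 = false.
(q_43) alone gives q_43 = true.
That conflicts with the unit clause (NOT q_43).
That branch fails; take q_22 = false instead.
(q_23) alone gives q_23 = true.
(NOT q_13) alone gives q_13 = false.
(NOT q_33) alone gives q_33 = false.
(q_32) alone gives q_32 = true.
(NOT q_12) alone gives q_12 = false.
(NOT q_42) alone gives q_42 = false.
(q_43) alone gives q_43 = true.
That conflicts with the unit clause (NOT q_43).
Neither q_22 = true nor q_22 = false works.
Neither q_11 = true nor q_11 = false works.

UNSATISFIABLE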